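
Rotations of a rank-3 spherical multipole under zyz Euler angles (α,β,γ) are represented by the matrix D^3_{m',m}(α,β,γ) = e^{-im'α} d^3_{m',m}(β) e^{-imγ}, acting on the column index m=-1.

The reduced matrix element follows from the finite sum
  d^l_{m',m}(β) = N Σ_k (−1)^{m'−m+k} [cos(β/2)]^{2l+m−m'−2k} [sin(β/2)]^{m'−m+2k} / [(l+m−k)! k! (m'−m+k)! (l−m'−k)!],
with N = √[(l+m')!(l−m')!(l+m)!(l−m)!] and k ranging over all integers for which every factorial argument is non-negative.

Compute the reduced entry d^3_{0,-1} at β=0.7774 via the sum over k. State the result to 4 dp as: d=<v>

d=-0.4677

d^3_{0,-1}(β=0.7774) via the finite sum:
Half-angle: c=0.925403, s=0.378986. N=√(6·6·2·24)=41.569219
Admissible k: 0..2 (factorial args all ≥0)
  k=0: (−1)^1·41.5692/(12)·0.9254^5·0.3790^1 = -0.890978
  k=1: (−1)^2·41.5692/(4)·0.9254^3·0.3790^3 = +0.448304
  k=2: (−1)^3·41.5692/(12)·0.9254^1·0.3790^5 = -0.025063
d^3_{0,-1}(0.7774) = -0.890978 +0.448304 -0.025063 = -0.467737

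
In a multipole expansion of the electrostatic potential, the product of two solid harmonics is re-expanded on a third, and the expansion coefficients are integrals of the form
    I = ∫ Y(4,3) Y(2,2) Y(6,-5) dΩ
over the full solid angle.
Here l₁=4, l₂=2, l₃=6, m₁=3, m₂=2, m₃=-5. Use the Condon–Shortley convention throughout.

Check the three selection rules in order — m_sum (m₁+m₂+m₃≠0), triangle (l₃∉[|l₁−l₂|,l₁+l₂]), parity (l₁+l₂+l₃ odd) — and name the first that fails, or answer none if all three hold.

none

azimuthal sum: 3 + 2 − 5 = 0  ✓
2 ≤ 6 ≤ 6 (triangle on l)  ✓
L = 4 + 2 + 6 = 12 (even)  ✓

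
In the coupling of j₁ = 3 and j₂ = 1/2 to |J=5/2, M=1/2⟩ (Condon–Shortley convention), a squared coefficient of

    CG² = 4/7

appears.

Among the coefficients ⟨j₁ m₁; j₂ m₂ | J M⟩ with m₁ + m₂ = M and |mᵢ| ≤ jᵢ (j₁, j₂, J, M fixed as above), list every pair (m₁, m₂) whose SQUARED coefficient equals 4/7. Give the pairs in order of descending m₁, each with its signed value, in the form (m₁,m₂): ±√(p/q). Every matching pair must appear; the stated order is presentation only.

(1,-1/2): +√(4/7)

Admissible pairs with m₁+m₂ = M = 1/2: (0,1/2), (1,-1/2)
  (m₁,m₂)=(1,-1/2): CG² = 4/7, CG = +√(4/7)   ← matches the target
  (m₁,m₂)=(0,1/2): CG² = 3/7, CG = −√(3/7)
Pairs with CG² = 4/7: (1,-1/2): +√(4/7)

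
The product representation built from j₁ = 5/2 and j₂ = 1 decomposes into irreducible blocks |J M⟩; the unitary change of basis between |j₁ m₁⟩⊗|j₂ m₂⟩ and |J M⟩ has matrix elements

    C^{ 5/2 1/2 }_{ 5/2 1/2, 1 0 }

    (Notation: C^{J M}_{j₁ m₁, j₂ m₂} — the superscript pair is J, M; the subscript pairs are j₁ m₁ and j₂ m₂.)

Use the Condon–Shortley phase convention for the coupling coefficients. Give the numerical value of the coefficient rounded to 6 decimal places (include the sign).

√[6·1!4!1!/7! · 3!2!1!1!3!2!] = √(144/35)
  +(−1)^0/∏(0,1,2,1,2,0)! = 1/4  (running 1/4)
  +(−1)^1/∏(1,0,1,0,3,1)! = -1/6  (running 1/12)
⟨..|..⟩ = √(144/35)·(1/12) = +0.169031

+√(1/35) = +0.169031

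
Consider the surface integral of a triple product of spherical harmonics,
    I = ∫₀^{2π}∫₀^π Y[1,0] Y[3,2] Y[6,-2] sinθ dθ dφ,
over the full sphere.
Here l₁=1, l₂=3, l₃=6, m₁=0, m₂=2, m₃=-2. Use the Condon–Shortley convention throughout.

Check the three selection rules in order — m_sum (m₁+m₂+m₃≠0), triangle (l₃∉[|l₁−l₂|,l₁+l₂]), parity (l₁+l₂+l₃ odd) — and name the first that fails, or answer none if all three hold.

Σmᵢ = 0  ✓
l₃∈[|l₁−l₂|,l₁+l₂]=[2,4] required, l₃=6 fails  ✗
Σlᵢ = 10 ⇒ even

triangle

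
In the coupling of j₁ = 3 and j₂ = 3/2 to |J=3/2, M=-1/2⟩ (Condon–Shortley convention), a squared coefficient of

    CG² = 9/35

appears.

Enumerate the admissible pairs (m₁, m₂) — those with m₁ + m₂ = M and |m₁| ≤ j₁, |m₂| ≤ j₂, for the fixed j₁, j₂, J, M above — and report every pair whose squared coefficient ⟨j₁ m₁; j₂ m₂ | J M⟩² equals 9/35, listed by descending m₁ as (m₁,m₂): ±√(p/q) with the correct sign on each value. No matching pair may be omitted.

Admissible pairs with m₁+m₂ = M = -1/2: (-2,3/2), (-1,1/2), (0,-1/2), (1,-3/2)
  (m₁,m₂)=(1,-3/2): CG² = 4/35, CG = +√(4/35)
  (m₁,m₂)=(0,-1/2): CG² = 9/35, CG = −√(9/35)   ← matches the target
  (m₁,m₂)=(-1,1/2): CG² = 12/35, CG = +√(12/35)
  (m₁,m₂)=(-2,3/2): CG² = 2/7, CG = −√(2/7)
Pairs with CG² = 9/35: (0,-1/2): −√(9/35)

(0,-1/2): −√(9/35)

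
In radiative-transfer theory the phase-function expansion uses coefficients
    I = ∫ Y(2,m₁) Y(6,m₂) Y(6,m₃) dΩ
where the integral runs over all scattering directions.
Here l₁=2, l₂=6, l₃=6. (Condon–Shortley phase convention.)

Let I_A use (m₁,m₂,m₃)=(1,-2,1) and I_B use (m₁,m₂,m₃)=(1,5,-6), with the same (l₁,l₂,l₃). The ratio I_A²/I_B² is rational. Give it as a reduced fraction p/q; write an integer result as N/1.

30/121

l's match ⇒ only the (l;m) 3-j factors differ between A and B.
A: triangle coeff Δ(2,6,6) = 1/90090; Σ_t [0,1]: t=0:+1/34560 t=1:−1/60480 = 1/80640; (3j)²=6/1001 [(2 6 6; 1 -2 1)], sign=-1
B: triangle coeff Δ(2,6,6) = 1/90090; Σ_t [1,1]: t=1:−1/7257600 = -1/7257600; (3j)²=11/455 [(2 6 6; 1 5 -6)], sign=-1
I_A²/I_B² = (6/1001)/(11/455) = 30/121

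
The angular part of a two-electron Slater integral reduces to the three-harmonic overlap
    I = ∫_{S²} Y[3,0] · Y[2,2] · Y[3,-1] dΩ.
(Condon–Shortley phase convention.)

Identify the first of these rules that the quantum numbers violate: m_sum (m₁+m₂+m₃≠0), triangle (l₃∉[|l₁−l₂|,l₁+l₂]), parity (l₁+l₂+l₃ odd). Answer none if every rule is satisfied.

m_sum

Σmᵢ = 1  ✗
l₃∈[|l₁−l₂|,l₁+l₂]=[1,5], have l₃=3
Σlᵢ = 8 ⇒ even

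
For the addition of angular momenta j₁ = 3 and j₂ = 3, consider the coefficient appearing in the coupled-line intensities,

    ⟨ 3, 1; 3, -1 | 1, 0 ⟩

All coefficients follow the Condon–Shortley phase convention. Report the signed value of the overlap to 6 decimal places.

+0.188982  (= +√(1/28))

√[3·5!1!1!/8! · 4!2!2!4!1!1!] = √(144/7)
  +(−1)^1/∏(1,4,1,1,0,0)! = -1/24  (running -1/24)
  +(−1)^2/∏(2,3,0,0,1,1)! = 1/12  (running 1/24)
⟨..|..⟩ = √(144/7)·(1/24) = +0.188982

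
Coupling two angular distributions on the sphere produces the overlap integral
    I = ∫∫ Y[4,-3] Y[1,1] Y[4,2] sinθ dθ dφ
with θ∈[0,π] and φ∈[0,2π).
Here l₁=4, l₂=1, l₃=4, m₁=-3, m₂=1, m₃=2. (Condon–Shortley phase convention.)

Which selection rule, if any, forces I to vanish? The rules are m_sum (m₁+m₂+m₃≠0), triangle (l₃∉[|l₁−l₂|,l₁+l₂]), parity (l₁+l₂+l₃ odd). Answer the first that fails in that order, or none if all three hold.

parity

m₁+m₂+m₃ = -3 + 1 + 2 = 0  ✓
triangle: |4−1|=3 ≤ l₃=4 ≤ 4+1=5  ✓
parity: l₁+l₂+l₃ = 9 is odd  ✗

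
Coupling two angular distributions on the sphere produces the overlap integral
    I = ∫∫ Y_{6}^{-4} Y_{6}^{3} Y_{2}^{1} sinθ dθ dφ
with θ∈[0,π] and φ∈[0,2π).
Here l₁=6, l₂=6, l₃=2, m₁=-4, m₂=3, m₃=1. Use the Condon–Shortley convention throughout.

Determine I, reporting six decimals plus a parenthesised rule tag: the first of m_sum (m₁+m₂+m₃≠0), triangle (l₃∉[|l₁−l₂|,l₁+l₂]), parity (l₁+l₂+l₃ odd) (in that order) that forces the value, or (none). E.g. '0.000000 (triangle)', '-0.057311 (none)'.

m-sum 0 ✓  L=14 even ✓  0≤2≤12 ✓
Π(2lᵢ+1) = 13×13×5 = 845
triangle coeff Δ(6,6,2) = 1/90090
Σ_t [4,6]: t=4:+1/69120 t=5:−1/14400 t=6:+1/69120 = -7/172800
(3j)²=14/715 [(6 6 2; 0 0 0)], sign=-1
Σ_t [8,9]: t=8:+1/161280 t=9:−1/725760 = 1/207360
(3j)²=7/286 [(6 6 2; -4 3 1)], sign=-1
⇒ 4πI² = 49/121
I = (+1)√(49/121/(4π)) = 0.17951487
No selection rule forces the value: the integral is nonzero (none).

0.179515 (none)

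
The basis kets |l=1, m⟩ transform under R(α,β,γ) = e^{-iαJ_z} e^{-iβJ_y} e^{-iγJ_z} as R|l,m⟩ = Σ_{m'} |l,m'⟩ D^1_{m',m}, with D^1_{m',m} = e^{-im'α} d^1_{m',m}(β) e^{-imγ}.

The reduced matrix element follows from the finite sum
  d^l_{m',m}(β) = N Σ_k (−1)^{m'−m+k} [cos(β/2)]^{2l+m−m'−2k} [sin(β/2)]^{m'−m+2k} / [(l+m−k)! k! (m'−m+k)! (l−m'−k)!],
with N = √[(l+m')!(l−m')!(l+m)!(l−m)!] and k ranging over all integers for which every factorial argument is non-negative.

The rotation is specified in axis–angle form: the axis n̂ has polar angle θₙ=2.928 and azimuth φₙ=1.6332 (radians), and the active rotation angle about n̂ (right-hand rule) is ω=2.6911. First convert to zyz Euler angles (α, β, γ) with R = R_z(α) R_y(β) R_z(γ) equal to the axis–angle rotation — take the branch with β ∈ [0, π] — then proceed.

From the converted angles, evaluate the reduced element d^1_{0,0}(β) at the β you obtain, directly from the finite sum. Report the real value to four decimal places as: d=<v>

d=0.9146

Axis–angle → zyz. n̂ = (sinθₙcosφₙ, sinθₙsinφₙ, cosθₙ) = (-0.013219, +0.211560, -0.977276), ω = 2.6911.
R = I cosω + sinω [n̂]ₓ + (1−cosω) n̂n̂ᵀ gives
  R = [-0.899901, +0.420200, +0.116664; -0.430829, -0.815183, -0.387121; -0.067566, -0.398633, +0.914618]
β = atan2(√(R₁₃²+R₂₃²), R₃₃) = 0.416234; α = atan2(R₂₃, R₁₃) mod 2π = 5.005095; γ = atan2(R₃₂, −R₃₁) mod 2π = 4.880288
d^1_{0,0}(β=0.4162) via the finite sum:
With c≡cos(β/2)=0.978422 and s≡sin(β/2)=0.206618, N=[1·1·1·1]^{1/2}=1.000000
Admissible k: 0..1 (factorial args all ≥0)
  k=0: (−1)^0·1.0000/(1)·0.9784^2·0.2066^0 = +0.957309
  k=1: (−1)^1·1.0000/(1)·0.9784^0·0.2066^2 = -0.042691
d^1_{0,0}(0.4162) = +0.957309 -0.042691 = +0.914618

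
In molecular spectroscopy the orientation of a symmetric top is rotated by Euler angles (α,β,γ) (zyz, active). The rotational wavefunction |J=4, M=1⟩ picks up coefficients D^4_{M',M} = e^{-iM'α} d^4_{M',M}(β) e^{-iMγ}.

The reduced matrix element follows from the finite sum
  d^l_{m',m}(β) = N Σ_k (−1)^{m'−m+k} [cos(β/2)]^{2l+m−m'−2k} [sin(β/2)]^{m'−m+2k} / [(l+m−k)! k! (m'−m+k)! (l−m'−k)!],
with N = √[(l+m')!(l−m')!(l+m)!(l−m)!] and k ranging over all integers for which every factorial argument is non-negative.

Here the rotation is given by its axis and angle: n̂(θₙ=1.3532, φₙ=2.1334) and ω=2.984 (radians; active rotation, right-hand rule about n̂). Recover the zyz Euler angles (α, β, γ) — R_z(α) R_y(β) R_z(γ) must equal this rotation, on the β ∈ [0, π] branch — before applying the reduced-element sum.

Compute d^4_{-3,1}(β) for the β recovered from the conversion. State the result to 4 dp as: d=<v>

Axis–angle → zyz. n̂ = (sinθₙcosφₙ, sinθₙsinφₙ, cosθₙ) = (-0.520813, +0.825923, +0.215883), ω = 2.9840.
R = I cosω + sinω [n̂]ₓ + (1−cosω) n̂n̂ᵀ gives
  R = [-0.448478, -0.888853, -0.093855; -0.821091, +0.368236, +0.436133; -0.353097, +0.272659, -0.894974]
β = atan2(√(R₁₃²+R₂₃²), R₃₃) = 2.679170; α = atan2(R₂₃, R₁₃) mod 2π = 1.782761; γ = atan2(R₃₂, −R₃₁) mod 2π = 0.657554
d^4_{-3,1}(β=2.6792) via the finite sum:
c=cos(2.679170/2)=0.229157, s=sin(2.679170/2)=0.973390; N=√[1·5040·120·6]=1904.940944
k: max(0,(1)−(-3))=4 … min(4+(1),4−(-3))=5
  k=4: (−1)^0·1904.9409/(144)·0.2292^4·0.9734^4 = +0.032749
  k=5: (−1)^1·1904.9409/(240)·0.2292^2·0.9734^6 = -0.354532
d^4_{-3,1}(2.6792) = +0.032749 -0.354532 = -0.321783

d=-0.3218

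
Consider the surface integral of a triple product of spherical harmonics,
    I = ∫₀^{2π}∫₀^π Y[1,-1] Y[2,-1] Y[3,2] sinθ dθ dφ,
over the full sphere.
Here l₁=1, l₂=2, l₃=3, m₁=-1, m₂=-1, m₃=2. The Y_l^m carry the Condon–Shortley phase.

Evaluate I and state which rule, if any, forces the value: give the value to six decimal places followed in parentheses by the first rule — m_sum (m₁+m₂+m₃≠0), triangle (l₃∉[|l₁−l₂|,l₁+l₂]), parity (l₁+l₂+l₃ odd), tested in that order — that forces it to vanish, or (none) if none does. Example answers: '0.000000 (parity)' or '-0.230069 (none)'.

Checks pass: Σm=0; 6 even; l₃=3∈[1,3].
(2·1+1)(2·2+1)(2·3+1) = 105
Δ: 0! 2! 4! / 7! → 1/105
sum: t=0:+1/4 = 1/4
3j²(1 2 3; 0 0 0) = Δ·Π!·Σ² = 3/35  (sign -1)
sum: t=0:+1/12 = 1/12
3j²(1 2 3; -1 -1 2) = Δ·Π!·Σ² = 2/21  (sign -1)
combine: 4πI² = 105·3/35·2/21 = 6/7
take √, sign +1: I = 0.26116903
No selection rule forces the value: the integral is nonzero (none).

0.261169 (none)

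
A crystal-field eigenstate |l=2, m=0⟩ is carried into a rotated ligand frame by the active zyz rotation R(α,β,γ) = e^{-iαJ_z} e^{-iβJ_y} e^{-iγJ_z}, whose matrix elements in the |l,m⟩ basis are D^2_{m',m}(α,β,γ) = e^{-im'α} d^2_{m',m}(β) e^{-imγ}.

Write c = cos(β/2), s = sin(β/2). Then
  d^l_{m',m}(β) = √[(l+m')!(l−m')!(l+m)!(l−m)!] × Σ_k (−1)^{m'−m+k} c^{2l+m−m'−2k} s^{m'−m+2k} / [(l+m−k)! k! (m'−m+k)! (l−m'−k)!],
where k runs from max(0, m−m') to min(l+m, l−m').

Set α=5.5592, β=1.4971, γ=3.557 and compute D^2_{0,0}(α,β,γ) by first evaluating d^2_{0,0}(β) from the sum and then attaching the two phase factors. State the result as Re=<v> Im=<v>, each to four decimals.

First d^2_{0,0}(β=1.4971), then the phase factors e^{-i(0)α} and e^{-i(0)γ}:
c=cos(1.497100/2)=0.732676, s=sin(1.497100/2)=0.680577; N=√[2·2·2·2]=4.000000
k: max(0,(0)−(0))=0 … min(2+(0),2−(0))=2
  k=0: (−1)^0·4.0000/(4)·0.7327^4·0.6806^0 = +0.288170
  k=1: (−1)^1·4.0000/(1)·0.7327^2·0.6806^2 = -0.994579
  k=2: (−1)^2·4.0000/(4)·0.7327^0·0.6806^4 = +0.214541
d^2_{0,0}(1.4971) = +0.288170 -0.994579 +0.214541 = -0.491868
Attach z-rotation phases: D = e^{-i(0)(5.5592)}·(-0.491868)·e^{-i(0)(3.5570)} = -0.491868+0.000000i

Re=-0.4919 Im=0.0000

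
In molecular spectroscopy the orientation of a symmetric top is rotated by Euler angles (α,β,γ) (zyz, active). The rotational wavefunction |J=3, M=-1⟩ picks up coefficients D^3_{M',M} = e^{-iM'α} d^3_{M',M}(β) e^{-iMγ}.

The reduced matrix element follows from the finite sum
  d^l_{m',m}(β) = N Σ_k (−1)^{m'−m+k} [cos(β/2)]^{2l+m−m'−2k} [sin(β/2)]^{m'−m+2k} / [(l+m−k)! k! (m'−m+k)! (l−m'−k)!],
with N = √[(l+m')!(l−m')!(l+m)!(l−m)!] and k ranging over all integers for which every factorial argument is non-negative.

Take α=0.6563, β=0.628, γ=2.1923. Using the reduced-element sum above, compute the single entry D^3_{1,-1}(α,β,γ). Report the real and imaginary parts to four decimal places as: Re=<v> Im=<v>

Re=0.0140 Im=0.4032

First d^3_{1,-1}(β=0.6280), then the phase factors e^{-i(1)α} and e^{-i(-1)γ}:
With c≡cos(β/2)=0.951106 and s≡sin(β/2)=0.308866, N=[24·2·2·24]^{1/2}=48.000000
The bounds max(0,m−m')=0 and min(l+m,l−m')=2 give 3 terms
  k=0: (−1)^2·48.0000/(8)·0.9511^4·0.3089^2 = +0.468387
  k=1: (−1)^3·48.0000/(6)·0.9511^2·0.3089^4 = -0.065861
  k=2: (−1)^4·48.0000/(48)·0.9511^0·0.3089^6 = +0.000868
d^3_{1,-1}(0.6280) = +0.468387 -0.065861 +0.000868 = +0.403395
Attach z-rotation phases: D = e^{-i(1)(0.6563)}·(+0.403395)·e^{-i(-1)(2.1923)} = +0.014034+0.403151i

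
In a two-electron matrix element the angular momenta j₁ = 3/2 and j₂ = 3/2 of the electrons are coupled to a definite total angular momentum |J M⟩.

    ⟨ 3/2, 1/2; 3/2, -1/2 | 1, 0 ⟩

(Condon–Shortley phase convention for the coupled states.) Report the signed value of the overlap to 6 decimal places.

-0.223607

j₁+j₂−J=2  J+j₁−j₂=1  J−j₁+j₂=1  j₁+j₂+J+1=5
(j₁±m₁, j₂±m₂, J±M) = (2,1,1,2,1,1)
P² = 1/5
sum k=0..1:
  [0] +1/2 = 1/2
  [1] −1/1 = -1
S = -1/2
C² = P²·S² = 1/20 ; C = -0.223607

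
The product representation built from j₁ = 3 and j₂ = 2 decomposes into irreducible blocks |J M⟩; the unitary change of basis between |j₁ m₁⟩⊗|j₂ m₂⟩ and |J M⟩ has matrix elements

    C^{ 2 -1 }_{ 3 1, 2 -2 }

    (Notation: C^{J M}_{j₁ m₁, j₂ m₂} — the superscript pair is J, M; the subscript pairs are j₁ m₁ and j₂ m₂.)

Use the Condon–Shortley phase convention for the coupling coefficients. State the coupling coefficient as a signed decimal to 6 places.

+√(3/14) = +0.462910

√[5·3!3!1!/8! · 4!2!0!4!1!3!] = √(216/7)
  +(−1)^0/∏(0,3,2,0,1,1)! = 1/12  (running 1/12)
⟨..|..⟩ = √(216/7)·(1/12) = +0.462910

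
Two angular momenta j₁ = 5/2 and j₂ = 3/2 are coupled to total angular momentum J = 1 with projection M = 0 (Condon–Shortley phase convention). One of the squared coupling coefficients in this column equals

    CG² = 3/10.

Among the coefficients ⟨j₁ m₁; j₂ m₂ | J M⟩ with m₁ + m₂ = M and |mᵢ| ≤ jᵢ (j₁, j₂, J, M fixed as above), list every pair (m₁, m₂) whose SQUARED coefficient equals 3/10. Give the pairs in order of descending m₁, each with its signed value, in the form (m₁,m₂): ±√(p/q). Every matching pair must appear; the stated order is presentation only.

(1/2,-1/2): −√(3/10); (-1/2,1/2): +√(3/10)

Admissible pairs with m₁+m₂ = M = 0: (-3/2,3/2), (-1/2,1/2), (1/2,-1/2), (3/2,-3/2)
  (m₁,m₂)=(3/2,-3/2): CG² = 1/5, CG = +√(1/5)
  (m₁,m₂)=(1/2,-1/2): CG² = 3/10, CG = −√(3/10)   ← matches the target
  (m₁,m₂)=(-1/2,1/2): CG² = 3/10, CG = +√(3/10)   ← matches the target
  (m₁,m₂)=(-3/2,3/2): CG² = 1/5, CG = −√(1/5)
Pairs with CG² = 3/10: (1/2,-1/2): −√(3/10); (-1/2,1/2): +√(3/10)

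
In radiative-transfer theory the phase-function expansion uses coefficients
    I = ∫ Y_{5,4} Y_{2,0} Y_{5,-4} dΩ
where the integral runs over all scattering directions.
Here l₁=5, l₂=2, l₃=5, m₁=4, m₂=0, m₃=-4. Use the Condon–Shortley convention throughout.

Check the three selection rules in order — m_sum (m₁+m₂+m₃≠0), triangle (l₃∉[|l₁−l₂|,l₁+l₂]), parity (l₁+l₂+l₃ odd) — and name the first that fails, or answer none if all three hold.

none

Σmᵢ = 0  ✓
l₃∈[|l₁−l₂|,l₁+l₂]=[3,7], have l₃=5  ✓
Σlᵢ = 12 ⇒ even  ✓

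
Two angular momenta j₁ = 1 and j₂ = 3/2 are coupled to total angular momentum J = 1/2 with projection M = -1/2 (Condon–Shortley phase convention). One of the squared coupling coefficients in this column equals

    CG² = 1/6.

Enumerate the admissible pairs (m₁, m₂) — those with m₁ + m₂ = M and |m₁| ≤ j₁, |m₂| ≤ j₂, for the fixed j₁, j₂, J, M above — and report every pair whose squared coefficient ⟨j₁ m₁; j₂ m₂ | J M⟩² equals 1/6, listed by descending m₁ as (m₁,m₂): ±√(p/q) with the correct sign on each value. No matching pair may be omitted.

(-1,1/2): +√(1/6)

Admissible pairs with m₁+m₂ = M = -1/2: (-1,1/2), (0,-1/2), (1,-3/2)
  (m₁,m₂)=(1,-3/2): CG² = 1/2, CG = +√(1/2)
  (m₁,m₂)=(0,-1/2): CG² = 1/3, CG = −√(1/3)
  (m₁,m₂)=(-1,1/2): CG² = 1/6, CG = +√(1/6)   ← matches the target
Pairs with CG² = 1/6: (-1,1/2): +√(1/6)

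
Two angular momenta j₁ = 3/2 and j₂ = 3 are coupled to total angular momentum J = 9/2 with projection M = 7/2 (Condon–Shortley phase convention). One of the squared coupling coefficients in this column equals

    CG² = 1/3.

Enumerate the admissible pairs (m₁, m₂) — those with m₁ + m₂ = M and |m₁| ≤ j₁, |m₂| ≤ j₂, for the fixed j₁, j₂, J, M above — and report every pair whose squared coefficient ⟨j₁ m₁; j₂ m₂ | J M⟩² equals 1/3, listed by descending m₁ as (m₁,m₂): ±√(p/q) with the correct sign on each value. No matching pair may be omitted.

(1/2,3): +√(1/3)

Admissible pairs with m₁+m₂ = M = 7/2: (1/2,3), (3/2,2)
  (m₁,m₂)=(3/2,2): CG² = 2/3, CG = +√(2/3)
  (m₁,m₂)=(1/2,3): CG² = 1/3, CG = +√(1/3)   ← matches the target
Pairs with CG² = 1/3: (1/2,3): +√(1/3)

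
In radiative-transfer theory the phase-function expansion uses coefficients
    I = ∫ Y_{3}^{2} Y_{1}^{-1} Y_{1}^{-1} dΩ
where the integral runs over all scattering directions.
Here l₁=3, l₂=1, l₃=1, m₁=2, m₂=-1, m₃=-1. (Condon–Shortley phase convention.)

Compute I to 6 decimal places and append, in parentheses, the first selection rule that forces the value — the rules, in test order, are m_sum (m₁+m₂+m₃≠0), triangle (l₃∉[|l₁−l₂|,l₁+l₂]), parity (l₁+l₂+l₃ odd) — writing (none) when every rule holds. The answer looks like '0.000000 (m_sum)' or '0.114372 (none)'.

0.000000 (triangle)

triangle: need 2≤l₃≤4, have 1; I=0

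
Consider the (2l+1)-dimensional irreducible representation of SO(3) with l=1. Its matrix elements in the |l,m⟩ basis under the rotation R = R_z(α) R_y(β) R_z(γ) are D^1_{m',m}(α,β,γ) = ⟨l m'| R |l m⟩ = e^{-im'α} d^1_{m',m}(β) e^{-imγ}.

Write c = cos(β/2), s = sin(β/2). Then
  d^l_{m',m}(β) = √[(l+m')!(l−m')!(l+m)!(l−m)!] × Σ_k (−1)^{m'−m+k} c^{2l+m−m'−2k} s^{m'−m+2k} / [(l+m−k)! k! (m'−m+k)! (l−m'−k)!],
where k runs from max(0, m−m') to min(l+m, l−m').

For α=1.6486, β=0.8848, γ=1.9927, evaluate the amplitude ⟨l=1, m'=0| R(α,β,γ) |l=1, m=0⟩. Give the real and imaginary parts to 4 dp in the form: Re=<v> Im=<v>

Split into d^1_{0,0}(β=0.8848) × two z-phases.
Half-angle: c=0.903727, s=0.428110. N=√(1·1·1·1)=1.000000
Admissible k: 0..1 (factorial args all ≥0)
  k=0: (−1)^0·1.0000/(1)·0.9037^2·0.4281^0 = +0.816722
  k=1: (−1)^1·1.0000/(1)·0.9037^0·0.4281^2 = -0.183278
d^1_{0,0}(0.8848) = +0.816722 -0.183278 = +0.633444
Attach z-rotation phases: D = e^{-i(0)(1.6486)}·(+0.633444)·e^{-i(0)(1.9927)} = +0.633444+0.000000i

Re=0.6334 Im=0.0000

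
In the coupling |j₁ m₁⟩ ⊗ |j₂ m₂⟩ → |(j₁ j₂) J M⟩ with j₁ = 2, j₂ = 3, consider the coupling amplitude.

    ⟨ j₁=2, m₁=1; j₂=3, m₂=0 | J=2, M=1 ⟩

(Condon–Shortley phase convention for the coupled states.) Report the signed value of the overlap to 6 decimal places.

-0.534522

j₁+j₂−J=3  J+j₁−j₂=1  J−j₁+j₂=3  j₁+j₂+J+1=8
(j₁±m₁, j₂±m₂, J±M) = (3,1,3,3,3,1)
P² = 81/14
sum k=0..1:
  [0] +1/36 = 1/36
  [1] −1/4 = -1/4
S = -2/9
C² = P²·S² = 2/7 ; C = -0.534522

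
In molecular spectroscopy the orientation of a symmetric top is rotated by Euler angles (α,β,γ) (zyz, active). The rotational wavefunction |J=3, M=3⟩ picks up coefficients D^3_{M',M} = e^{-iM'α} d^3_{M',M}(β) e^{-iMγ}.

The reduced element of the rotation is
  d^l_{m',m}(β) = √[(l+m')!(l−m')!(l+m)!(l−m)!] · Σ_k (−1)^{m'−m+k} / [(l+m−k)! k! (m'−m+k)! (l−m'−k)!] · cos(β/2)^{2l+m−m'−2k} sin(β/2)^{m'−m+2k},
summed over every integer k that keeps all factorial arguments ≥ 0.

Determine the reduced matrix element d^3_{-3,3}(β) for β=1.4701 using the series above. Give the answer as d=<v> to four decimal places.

d^3_{-3,3}(β=1.4701) via the finite sum:
Half-angle: c=0.741797, s=0.670624. N=√(1·720·720·1)=720.000000
k∈{6} keeps every argument non-negative
  k=6: (−1)^0·720.0000/(720)·0.7418^0·0.6706^6 = +0.090965
d^3_{-3,3}(1.4701) = +0.090965

d=0.0910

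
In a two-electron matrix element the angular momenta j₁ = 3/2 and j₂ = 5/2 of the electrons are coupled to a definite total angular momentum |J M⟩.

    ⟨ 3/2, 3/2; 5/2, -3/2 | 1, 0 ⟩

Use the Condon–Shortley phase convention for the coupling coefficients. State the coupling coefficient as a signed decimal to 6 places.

triangle: 3!·0!·2!/6! = 12/720
(j±m)!: 3!·0!·1!·4!·1!·1! = 144
prefactor² = (2J+1)·Δ·N² = 36/5
  k=0: +1/(0!·3!·0!·1!·0!·1!) = 1/6
Σ = 1/6  ⇒  CG² = 36/5·(1/6)² = 1/5
CG = +√(1/5) = +0.447214

+0.447214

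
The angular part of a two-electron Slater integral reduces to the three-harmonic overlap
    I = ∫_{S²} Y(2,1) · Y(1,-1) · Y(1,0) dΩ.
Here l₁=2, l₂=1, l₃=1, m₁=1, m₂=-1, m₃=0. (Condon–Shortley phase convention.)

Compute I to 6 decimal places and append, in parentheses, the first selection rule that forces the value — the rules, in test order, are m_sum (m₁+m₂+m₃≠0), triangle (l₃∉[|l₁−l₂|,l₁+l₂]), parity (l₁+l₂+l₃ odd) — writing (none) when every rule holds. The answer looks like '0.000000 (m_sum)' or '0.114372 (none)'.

-0.218510 (none)

Checks pass: Σm=0; 4 even; l₃=1∈[1,3].
(2·2+1)(2·1+1)(2·1+1) = 45
Δ: 2! 2! 0! / 5! → 1/30
sum: t=1:−1/1 = -1/1
3j²(2 1 1; 0 0 0) = Δ·Π!·Σ² = 2/15  (sign +1)
sum: t=0:+1/2 = 1/2
3j²(2 1 1; 1 -1 0) = Δ·Π!·Σ² = 1/10  (sign -1)
combine: 4πI² = 45·2/15·1/10 = 3/5
take √, sign -1: I = -0.21850969
No selection rule forces the value: the integral is nonzero (none).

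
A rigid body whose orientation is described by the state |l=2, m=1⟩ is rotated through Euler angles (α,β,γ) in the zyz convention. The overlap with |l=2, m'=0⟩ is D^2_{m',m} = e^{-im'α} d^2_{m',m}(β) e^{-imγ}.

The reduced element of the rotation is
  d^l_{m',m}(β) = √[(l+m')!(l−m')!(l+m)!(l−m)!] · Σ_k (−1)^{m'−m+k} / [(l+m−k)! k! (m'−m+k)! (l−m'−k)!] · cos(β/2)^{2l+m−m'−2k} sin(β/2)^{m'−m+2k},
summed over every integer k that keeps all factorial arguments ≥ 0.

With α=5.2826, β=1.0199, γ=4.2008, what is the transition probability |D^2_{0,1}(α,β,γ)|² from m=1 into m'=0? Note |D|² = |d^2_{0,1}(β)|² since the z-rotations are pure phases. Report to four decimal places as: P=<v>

First d^2_{0,1}(β=1.0199), then the phase factors e^{-i(0)α} and e^{-i(1)γ}:
c=cos(1.019900/2)=0.872769, s=sin(1.019900/2)=0.488134; N=√[2·2·6·1]=4.898979
The bounds max(0,m−m')=1 and min(l+m,l−m')=2 give 2 terms
  k=1: (−1)^0·4.8990/(2)·0.8728^3·0.4881^1 = +0.794899
  k=2: (−1)^1·4.8990/(2)·0.8728^1·0.4881^3 = -0.248651
d^2_{0,1}(1.0199) = +0.794899 -0.248651 = +0.546248
|D^2_{0,1}|² = |d^2_{0,1}(β)|² = (+0.546248)² = 0.298387 (the z-rotation phases have unit modulus)

P=0.2984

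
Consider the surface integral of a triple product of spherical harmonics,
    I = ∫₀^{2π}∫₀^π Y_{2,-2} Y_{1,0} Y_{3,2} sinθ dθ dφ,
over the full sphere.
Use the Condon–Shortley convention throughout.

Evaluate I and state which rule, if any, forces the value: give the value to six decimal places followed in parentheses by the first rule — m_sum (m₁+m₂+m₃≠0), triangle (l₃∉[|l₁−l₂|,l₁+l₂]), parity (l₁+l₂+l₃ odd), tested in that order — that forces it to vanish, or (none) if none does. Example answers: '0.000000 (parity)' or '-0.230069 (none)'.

Rules hold: Σm=0, L=6 even, 1≤3≤3.
N = 5·3·7 = 105
Δ = 0!·4!·2!/7! = 1/105
Racah Σ t=0..0: t=0:+1/4 = 1/4
⇒ 3j(2 1 3; 0 0 0)² = 3/35, sgn -1
Racah Σ t=0..0: t=0:+1/24 = 1/24
⇒ 3j(2 1 3; -2 0 2)² = 1/21, sgn -1
4πI² = N·(3j₀)²·(3jₘ)² = 3/7
I = +1·√(0.428571/4π) = 0.18467439
No selection rule forces the value: the integral is nonzero (none).

0.184674 (none)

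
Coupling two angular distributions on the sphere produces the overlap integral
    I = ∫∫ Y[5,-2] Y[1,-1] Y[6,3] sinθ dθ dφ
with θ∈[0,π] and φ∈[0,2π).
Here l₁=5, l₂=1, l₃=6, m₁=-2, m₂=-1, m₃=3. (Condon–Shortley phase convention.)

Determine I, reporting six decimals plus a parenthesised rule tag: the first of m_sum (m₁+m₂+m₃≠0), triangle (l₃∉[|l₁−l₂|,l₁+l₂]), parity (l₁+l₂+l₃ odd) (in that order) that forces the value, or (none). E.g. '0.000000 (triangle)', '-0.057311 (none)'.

-0.245154 (none)

Rules hold: Σm=0, L=12 even, 4≤6≤6.
N = 11·3·13 = 429
Δ = 0!·10!·2!/13! = 1/858
Racah Σ t=0..0: t=0:+1/14400 = 1/14400
⇒ 3j(5 1 6; 0 0 0)² = 6/143, sgn +1
Racah Σ t=0..0: t=0:+1/60480 = 1/60480
⇒ 3j(5 1 6; -2 -1 3)² = 6/143, sgn -1
4πI² = N·(3j₀)²·(3jₘ)² = 108/143
I = -1·√(0.755245/4π) = -0.24515397
No selection rule forces the value: the integral is nonzero (none).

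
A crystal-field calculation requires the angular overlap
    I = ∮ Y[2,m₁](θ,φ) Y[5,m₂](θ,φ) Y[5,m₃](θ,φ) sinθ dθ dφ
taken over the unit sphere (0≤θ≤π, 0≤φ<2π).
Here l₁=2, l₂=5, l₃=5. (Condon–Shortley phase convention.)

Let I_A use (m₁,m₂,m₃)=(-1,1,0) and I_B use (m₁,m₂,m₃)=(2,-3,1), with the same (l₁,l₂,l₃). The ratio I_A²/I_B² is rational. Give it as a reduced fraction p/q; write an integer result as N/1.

5/112

Same 2,5,5: normalisation and zero-m 3j drop out of the ratio.
A: Δ: 2! 2! 8! / 13! → 1/38610; sum: t=1:−1/1440 t=2:+1/1152 = 1/5760; 3j²(2 5 5; -1 1 0) = Δ·Π!·Σ² = 1/858  (sign -1)
B: Δ: 2! 2! 8! / 13! → 1/38610; sum: t=0:+1/5760 = 1/5760; 3j²(2 5 5; 2 -3 1) = Δ·Π!·Σ² = 56/2145  (sign +1)
I_A²/I_B² = (1/858)/(56/2145) = 5/112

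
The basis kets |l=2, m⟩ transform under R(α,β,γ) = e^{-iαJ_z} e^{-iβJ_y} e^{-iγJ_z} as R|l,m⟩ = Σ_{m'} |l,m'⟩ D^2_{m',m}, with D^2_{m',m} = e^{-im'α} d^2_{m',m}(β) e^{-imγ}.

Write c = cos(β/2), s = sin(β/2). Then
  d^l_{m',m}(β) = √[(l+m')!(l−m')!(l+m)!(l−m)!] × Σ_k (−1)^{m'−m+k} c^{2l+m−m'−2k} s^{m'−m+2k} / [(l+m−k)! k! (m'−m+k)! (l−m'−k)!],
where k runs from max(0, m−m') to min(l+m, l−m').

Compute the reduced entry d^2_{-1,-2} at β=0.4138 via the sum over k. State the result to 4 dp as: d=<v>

d^2_{-1,-2}(β=0.4138) via the finite sum:
With c≡cos(β/2)=0.978672 and s≡sin(β/2)=0.205427, N=[1·6·1·24]^{1/2}=12.000000
k: max(0,(-2)−(-1))=0 … min(2+(-2),2−(-1))=0
  k=0: (−1)^1·12.0000/(6)·0.9787^3·0.2054^1 = -0.385123
d^2_{-1,-2}(0.4138) = -0.385123

d=-0.3851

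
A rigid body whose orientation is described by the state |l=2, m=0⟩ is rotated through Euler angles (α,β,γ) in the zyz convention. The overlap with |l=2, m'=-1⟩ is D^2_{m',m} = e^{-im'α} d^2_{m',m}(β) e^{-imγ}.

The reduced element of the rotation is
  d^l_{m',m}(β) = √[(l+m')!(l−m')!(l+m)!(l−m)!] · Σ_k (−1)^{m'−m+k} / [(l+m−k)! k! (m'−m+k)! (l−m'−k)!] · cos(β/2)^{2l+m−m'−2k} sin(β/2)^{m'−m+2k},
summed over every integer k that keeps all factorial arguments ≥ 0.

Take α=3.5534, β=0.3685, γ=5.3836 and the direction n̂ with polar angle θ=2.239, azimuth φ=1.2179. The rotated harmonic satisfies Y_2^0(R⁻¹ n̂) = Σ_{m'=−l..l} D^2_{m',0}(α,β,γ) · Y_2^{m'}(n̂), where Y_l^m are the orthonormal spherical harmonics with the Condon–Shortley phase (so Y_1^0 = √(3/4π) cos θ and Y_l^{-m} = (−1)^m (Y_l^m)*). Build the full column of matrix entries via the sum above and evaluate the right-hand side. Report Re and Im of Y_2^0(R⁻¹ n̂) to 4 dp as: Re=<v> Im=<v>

Re=0.2511 Im=0.0000

Need the full column D^2_{m',0} for m'=−2..2 at α=3.5534, β=0.3685, γ=5.3836.
cos(β/2)=0.983074, sin(β/2)=0.183209
d^2_{-2,0}: single k=2 term ⇒ +0.079459;  D = +0.053998+0.058292i
d^2_{-1,0}: k∈[1..2] ⇒ +0.426365 -0.014808 = +0.411557;  D = -0.377150-0.164732i
d^2_{0,0}: k∈[0..2] ⇒ +0.933995 -0.129756 +0.001127 = +0.805366;  D = +0.805366+0.000000i
d^2_{1,0}: k∈[0..1] ⇒ -0.426365 +0.014808 = -0.411557;  D = +0.377150-0.164732i
d^2_{2,0}: single k=0 term ⇒ +0.079459;  D = +0.053998-0.058292i
Y_2^{m'}(θ=2.239,φ=1.2179) and Σ D·Y over m':
  (+0.0540+0.0583i)·(-0.1811-0.1544i)  (-0.3772-0.1647i)·(-0.1299+0.3526i)  (+0.8054+0.0000i)·(+0.0478+0.0000i)  (+0.3772-0.1647i)·(+0.1299+0.3526i)  (+0.0540-0.0583i)·(-0.1811+0.1544i)
Y_2^0(R⁻¹ n̂) = +0.251053-0.000000i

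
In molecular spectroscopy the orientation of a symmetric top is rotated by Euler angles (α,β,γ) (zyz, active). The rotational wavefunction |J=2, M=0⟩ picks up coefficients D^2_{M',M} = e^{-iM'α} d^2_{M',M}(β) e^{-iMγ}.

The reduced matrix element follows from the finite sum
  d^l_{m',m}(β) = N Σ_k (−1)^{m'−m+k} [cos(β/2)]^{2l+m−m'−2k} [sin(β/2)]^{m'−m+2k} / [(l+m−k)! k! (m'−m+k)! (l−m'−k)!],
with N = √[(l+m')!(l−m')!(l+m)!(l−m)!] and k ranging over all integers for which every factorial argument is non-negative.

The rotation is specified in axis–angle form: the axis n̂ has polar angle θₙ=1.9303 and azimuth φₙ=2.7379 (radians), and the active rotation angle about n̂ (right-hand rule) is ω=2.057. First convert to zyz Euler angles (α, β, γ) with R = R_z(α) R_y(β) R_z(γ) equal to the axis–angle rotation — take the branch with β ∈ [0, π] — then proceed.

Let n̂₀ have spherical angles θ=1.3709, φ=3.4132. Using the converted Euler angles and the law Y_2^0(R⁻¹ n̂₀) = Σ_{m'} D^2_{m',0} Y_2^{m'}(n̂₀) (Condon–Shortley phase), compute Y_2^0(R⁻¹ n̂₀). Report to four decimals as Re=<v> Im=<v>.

Re=0.5090 Im=0.0000

Axis–angle → zyz. n̂ = (sinθₙcosφₙ, sinθₙsinφₙ, cosθₙ) = (-0.860827, +0.367705, -0.351810), ω = 2.0570.
R = I cosω + sinω [n̂]ₓ + (1−cosω) n̂n̂ᵀ gives
  R = [+0.620010, -0.153397, +0.769452; -0.775476, -0.268888, +0.571259; +0.119267, -0.950878, -0.285668]
β = atan2(√(R₁₃²+R₂₃²), R₃₃) = 1.860500; α = atan2(R₂₃, R₁₃) mod 2π = 0.638634; γ = atan2(R₃₂, −R₃₁) mod 2π = 4.587612
Need the full column D^2_{m',0} for m'=−2..2 at α=0.6386, β=1.8605, γ=4.5876.
cos(β/2)=0.597633, sin(β/2)=0.801769
d^2_{-2,0}: single k=2 term ⇒ +0.562399;  D = +0.162719+0.538345i
d^2_{-1,0}: k∈[1..2] ⇒ +0.419208 -0.754500 = -0.335291;  D = -0.269209-0.199867i
d^2_{0,0}: k∈[0..2] ⇒ +0.127567 -0.918394 +0.413236 = -0.377590;  D = -0.377590+0.000000i
d^2_{1,0}: k∈[0..1] ⇒ -0.419208 +0.754500 = +0.335291;  D = +0.269209-0.199867i
d^2_{2,0}: single k=0 term ⇒ +0.562399;  D = +0.162719-0.538345i
Y_2^{m'}(θ=1.3709,φ=3.4132) and Σ D·Y over m':
  (+0.1627+0.5383i)·(+0.3176-0.1918i)  (-0.2692-0.1999i)·(-0.1448+0.0403i)  (-0.3776+0.0000i)·(-0.2781+0.0000i)  (+0.2692-0.1999i)·(+0.1448+0.0403i)  (+0.1627-0.5383i)·(+0.3176+0.1918i)
Y_2^0(R⁻¹ n̂) = +0.508975+0.000000i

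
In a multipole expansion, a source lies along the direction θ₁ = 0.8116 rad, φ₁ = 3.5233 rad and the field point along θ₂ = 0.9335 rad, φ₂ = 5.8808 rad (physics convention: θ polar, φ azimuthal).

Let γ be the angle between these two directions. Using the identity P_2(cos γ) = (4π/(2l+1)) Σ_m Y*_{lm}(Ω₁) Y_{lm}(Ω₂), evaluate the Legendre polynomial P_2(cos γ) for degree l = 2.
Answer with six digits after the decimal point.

-0.499985

Expand P_2 via completeness: Σ_{m} conj(Y_{2,m}) at Ω₁ times Y_{2,m} at Ω₂ —
  m=-2: Y*=0.14685 + 0.14053j  Y=0.17298 + 0.17982j  product 0.00013 + 0.05071j
  m=-1: Y*=-0.35798 - 0.14369j  Y=0.33994 + 0.14468j  product -0.10090 - 0.10064j
  m=+0: Y*=0.13292 + 0.00000j  Y=0.01961 + 0.00000j  product 0.00261 + 0.00000j
  m=+1: Y*=0.35798 - 0.14369j  Y=-0.33994 + 0.14468j  product -0.10090 + 0.10064j
  m=+2: Y*=0.14685 - 0.14053j  Y=0.17298 - 0.17982j  product 0.00013 - 0.05071j
Σ over m = -0.19894 + 0.00000j; ×(4π/5) → -0.49998 + 0.00000j. Real part: -0.499985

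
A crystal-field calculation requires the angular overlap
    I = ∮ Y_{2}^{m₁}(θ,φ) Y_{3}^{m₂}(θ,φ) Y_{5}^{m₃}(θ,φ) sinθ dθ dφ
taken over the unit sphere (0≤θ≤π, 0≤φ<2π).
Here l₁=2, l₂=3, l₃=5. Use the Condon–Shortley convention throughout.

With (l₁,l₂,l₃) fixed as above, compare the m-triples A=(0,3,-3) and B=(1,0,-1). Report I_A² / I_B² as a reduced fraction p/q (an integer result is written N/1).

7/20

l's match ⇒ only the (l;m) 3-j factors differ between A and B.
A: triangle coeff Δ(2,3,5) = 1/2310; Σ_t [0,0]: t=0:+1/2880 = 1/2880; (3j)²=2/165 [(2 3 5; 0 3 -3)], sign=+1
B: triangle coeff Δ(2,3,5) = 1/2310; Σ_t [0,0]: t=0:+1/216 = 1/216; (3j)²=8/231 [(2 3 5; 1 0 -1)], sign=+1
I_A²/I_B² = (2/165)/(8/231) = 7/20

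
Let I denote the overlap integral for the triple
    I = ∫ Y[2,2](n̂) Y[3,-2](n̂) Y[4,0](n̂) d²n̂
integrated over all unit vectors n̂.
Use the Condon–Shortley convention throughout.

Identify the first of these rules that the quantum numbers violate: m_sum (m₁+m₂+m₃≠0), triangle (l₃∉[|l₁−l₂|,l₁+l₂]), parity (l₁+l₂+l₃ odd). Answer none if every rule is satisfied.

parity

m₁+m₂+m₃ = 2 − 2 + 0 = 0  ✓
triangle: |2−3|=1 ≤ l₃=4 ≤ 2+3=5  ✓
parity: l₁+l₂+l₃ = 9 is odd  ✗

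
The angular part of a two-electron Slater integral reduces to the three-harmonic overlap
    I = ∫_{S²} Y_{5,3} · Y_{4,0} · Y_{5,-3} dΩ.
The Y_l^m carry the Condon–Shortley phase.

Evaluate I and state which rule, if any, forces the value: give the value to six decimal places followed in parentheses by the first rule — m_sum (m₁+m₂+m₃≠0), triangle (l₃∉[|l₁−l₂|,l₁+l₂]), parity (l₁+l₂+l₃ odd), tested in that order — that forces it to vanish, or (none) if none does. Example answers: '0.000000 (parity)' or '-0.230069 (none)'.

Checks pass: Σm=0; 14 even; l₃=5∈[1,9].
(2·5+1)(2·4+1)(2·5+1) = 1089
Δ: 4! 6! 4! / 15! → 1/3153150
sum: t=0:+1/69120 t=1:−1/1728 t=2:+1/576 t=3:−1/1728 t=4:+1/69120 = 7/11520
3j²(5 4 5; 0 0 0) = Δ·Π!·Σ² = 2/143  (sign -1)
sum: t=0:+1/27648 t=1:−1/4320 t=2:+1/11520 = -1/9216
3j²(5 4 5; 3 0 -3) = Δ·Π!·Σ² = 2/143  (sign -1)
combine: 4πI² = 1089·2/143·2/143 = 36/169
take √, sign +1: I = 0.13019760
No selection rule forces the value: the integral is nonzero (none).

0.130198 (none)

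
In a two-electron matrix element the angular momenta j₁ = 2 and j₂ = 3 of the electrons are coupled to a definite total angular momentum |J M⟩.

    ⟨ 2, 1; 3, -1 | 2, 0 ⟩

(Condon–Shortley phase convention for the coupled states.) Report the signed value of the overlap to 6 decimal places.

j₁+j₂−J=3  J+j₁−j₂=1  J−j₁+j₂=3  j₁+j₂+J+1=8
(j₁±m₁, j₂±m₂, J±M) = (3,1,2,4,2,2)
P² = 36/7
sum k=0..1:
  [0] +1/12 = 1/12
  [1] −1/4 = -1/4
S = -1/6
C² = P²·S² = 1/7 ; C = -0.377964

−√(1/7) ≈ -0.377964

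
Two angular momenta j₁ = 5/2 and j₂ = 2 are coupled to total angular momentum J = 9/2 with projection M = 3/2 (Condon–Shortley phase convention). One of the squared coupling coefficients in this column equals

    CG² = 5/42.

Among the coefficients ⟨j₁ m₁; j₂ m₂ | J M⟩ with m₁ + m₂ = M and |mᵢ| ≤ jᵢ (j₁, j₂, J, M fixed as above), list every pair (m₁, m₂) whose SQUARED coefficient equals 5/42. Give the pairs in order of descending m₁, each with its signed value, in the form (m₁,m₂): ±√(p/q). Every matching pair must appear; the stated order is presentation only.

(-1/2,2): +√(5/42)

Admissible pairs with m₁+m₂ = M = 3/2: (-1/2,2), (1/2,1), (3/2,0), (5/2,-1)
  (m₁,m₂)=(5/2,-1): CG² = 1/21, CG = +√(1/21)
  (m₁,m₂)=(3/2,0): CG² = 5/14, CG = +√(5/14)
  (m₁,m₂)=(1/2,1): CG² = 10/21, CG = +√(10/21)
  (m₁,m₂)=(-1/2,2): CG² = 5/42, CG = +√(5/42)   ← matches the target
Pairs with CG² = 5/42: (-1/2,2): +√(5/42)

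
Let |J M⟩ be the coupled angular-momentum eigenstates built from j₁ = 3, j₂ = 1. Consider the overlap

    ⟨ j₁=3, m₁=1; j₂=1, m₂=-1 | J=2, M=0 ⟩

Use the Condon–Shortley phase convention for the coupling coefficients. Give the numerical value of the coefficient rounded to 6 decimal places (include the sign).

j₁+j₂−J=2  J+j₁−j₂=4  J−j₁+j₂=0  j₁+j₂+J+1=7
(j₁±m₁, j₂±m₂, J±M) = (4,2,0,2,2,2)
P² = 128/7
sum k=0..0:
  [0] +1/8 = 1/8
S = 1/8
C² = P²·S² = 2/7 ; C = +0.534522

+0.534522  (= +√(2/7))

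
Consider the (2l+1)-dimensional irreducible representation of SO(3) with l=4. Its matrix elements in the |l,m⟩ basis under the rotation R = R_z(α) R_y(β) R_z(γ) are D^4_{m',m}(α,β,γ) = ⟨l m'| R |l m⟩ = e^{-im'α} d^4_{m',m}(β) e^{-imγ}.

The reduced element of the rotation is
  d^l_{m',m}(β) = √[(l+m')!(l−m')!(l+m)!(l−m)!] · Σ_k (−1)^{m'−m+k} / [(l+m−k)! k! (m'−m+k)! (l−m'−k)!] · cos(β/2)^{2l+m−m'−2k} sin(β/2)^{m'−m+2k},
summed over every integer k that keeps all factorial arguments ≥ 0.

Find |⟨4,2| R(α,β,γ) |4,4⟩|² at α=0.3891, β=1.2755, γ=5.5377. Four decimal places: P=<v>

First d^4_{2,4}(β=1.2755), then the phase factors e^{-i(2)α} and e^{-i(4)γ}:
c=cos(1.275500/2)=0.803437, s=sin(1.275500/2)=0.595389; N=√[720·2·40320·1]=7619.763776
k∈{2} keeps every argument non-negative
  k=2: (−1)^0·7619.7638/(1440)·0.8034^6·0.5954^2 = +0.504537
d^4_{2,4}(1.2755) = +0.504537
|D^4_{2,4}|² = |d^4_{2,4}(β)|² = (+0.504537)² = 0.254558 (the z-rotation phases have unit modulus)

P=0.2546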